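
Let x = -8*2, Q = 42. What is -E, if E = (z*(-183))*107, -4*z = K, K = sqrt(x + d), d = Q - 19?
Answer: -19581*sqrt(7)/4 ≈ -12952.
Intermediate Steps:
x = -16
d = 23 (d = 42 - 19 = 23)
K = sqrt(7) (K = sqrt(-16 + 23) = sqrt(7) ≈ 2.6458)
z = -sqrt(7)/4 ≈ -0.66144
E = 19581*sqrt(7)/4 (E = (-sqrt(7)/4*(-183))*107 = (183*sqrt(7)/4)*107 = 19581*sqrt(7)/4 ≈ 12952.)
-E = -19581*sqrt(7)/4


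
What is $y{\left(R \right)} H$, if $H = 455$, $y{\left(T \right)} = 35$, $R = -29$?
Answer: $15925$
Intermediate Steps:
$y{\left(R \right)} H = 35 \cdot 455 = 15925$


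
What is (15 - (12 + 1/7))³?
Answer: 8000/343 ≈ 23.324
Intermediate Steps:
(15 - (12 + 1/7))³ = (15 - (12 + ⅐))³ = (15 - 1*85/7)³ = (15 - 85/7)³ = (20/7)³ = 8000/343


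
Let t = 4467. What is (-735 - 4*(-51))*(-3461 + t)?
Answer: -534186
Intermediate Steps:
(-735 - 4*(-51))*(-3461 + t) = (-735 - 4*(-51))*(-3461 + 4467) = (-735 + 204)*1006 = -531*1006 = -534186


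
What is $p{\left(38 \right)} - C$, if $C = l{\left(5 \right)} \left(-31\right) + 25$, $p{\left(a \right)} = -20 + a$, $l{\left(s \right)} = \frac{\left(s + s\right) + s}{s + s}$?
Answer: $\frac{79}{2} \approx 39.5$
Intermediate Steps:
$l{\left(s \right)} = \frac{3}{2}$ ($l{\left(s \right)} = \frac{2 s + s}{2 s} = 3 s \frac{1}{2 s} = \frac{3}{2}$)
$C = - \frac{43}{2}$ ($C = \frac{3}{2} \left(-31\right) + 25 = - \frac{93}{2} + 25 = - \frac{43}{2} \approx -21.5$)
$p{\left(38 \right)} - C = \left(-20 + 38\right) - - \frac{43}{2} = 18 + \frac{43}{2} = \frac{79}{2}$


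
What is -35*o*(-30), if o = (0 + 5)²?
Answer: 26250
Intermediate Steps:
o = 25 (o = 5² = 25)
-35*o*(-30) = -35*25*(-30) = -875*(-30) = 26250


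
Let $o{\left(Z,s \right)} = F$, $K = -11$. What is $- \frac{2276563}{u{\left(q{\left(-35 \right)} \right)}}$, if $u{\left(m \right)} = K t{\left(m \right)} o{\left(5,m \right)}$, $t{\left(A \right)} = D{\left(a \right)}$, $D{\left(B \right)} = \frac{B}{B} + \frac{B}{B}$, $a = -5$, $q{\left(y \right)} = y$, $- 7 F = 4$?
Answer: $- \frac{15935941}{88} \approx -1.8109 \cdot 10^{5}$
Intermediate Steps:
$F = - \frac{4}{7}$ ($F = \left(- \frac{1}{7}\right) 4 = - \frac{4}{7} \approx -0.57143$)
$D{\left(B \right)} = 2$ ($D{\left(B \right)} = 1 + 1 = 2$)
$t{\left(A \right)} = 2$
$o{\left(Z,s \right)} = - \frac{4}{7}$
$u{\left(m \right)} = \frac{88}{7}$ ($u{\left(m \right)} = \left(-11\right) 2 \left(- \frac{4}{7}\right) = \left(-22\right) \left(- \frac{4}{7}\right) = \frac{88}{7}$)
$- \frac{2276563}{u{\left(q{\left(-35 \right)} \right)}} = - \frac{2276563}{\frac{88}{7}} = \left(-2276563\right) \frac{7}{88} = - \frac{15935941}{88}$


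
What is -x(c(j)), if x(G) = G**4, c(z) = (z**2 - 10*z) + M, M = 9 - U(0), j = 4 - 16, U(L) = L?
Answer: -5554571841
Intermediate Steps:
j = -12
M = 9 (M = 9 - 1*0 = 9 + 0 = 9)
c(z) = 9 + z**2 - 10*z (c(z) = (z**2 - 10*z) + 9 = 9 + z**2 - 10*z)
-x(c(j)) = -(9 + (-12)**2 - 10*(-12))**4 = -(9 + 144 + 120)**4 = -1*273**4 = -1*5554571841 = -5554571841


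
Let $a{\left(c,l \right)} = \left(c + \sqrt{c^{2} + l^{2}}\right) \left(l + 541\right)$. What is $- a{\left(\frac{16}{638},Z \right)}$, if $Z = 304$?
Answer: $- \frac{6760}{319} - \frac{6760 \sqrt{146942885}}{319} \approx -2.569 \cdot 10^{5}$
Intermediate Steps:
$a{\left(c,l \right)} = \left(541 + l\right) \left(c + \sqrt{c^{2} + l^{2}}\right)$ ($a{\left(c,l \right)} = \left(c + \sqrt{c^{2} + l^{2}}\right) \left(541 + l\right) = \left(541 + l\right) \left(c + \sqrt{c^{2} + l^{2}}\right)$)
$- a{\left(\frac{16}{638},Z \right)} = - (541 \cdot \frac{16}{638} + 541 \sqrt{\left(\frac{16}{638}\right)^{2} + 304^{2}} + \frac{16}{638} \cdot 304 + 304 \sqrt{\left(\frac{16}{638}\right)^{2} + 304^{2}}) = - (541 \cdot 16 \cdot \frac{1}{638} + 541 \sqrt{\left(16 \cdot \frac{1}{638}\right)^{2} + 92416} + 16 \cdot \frac{1}{638} \cdot 304 + 304 \sqrt{\left(16 \cdot \frac{1}{638}\right)^{2} + 92416}) = - (541 \cdot \frac{8}{319} + 541 \sqrt{\left(\frac{8}{319}\right)^{2} + 92416} + \frac{8}{319} \cdot 304 + 304 \sqrt{\left(\frac{8}{319}\right)^{2} + 92416}) = - (\frac{4328}{319} + 541 \sqrt{\frac{64}{101761} + 92416} + \frac{2432}{319} + 304 \sqrt{\frac{64}{101761} + 92416}) = - (\frac{4328}{319} + 541 \sqrt{\frac{9404344640}{101761}} + \frac{2432}{319} + 304 \sqrt{\frac{9404344640}{101761}}) = - (\frac{4328}{319} + 541 \frac{8 \sqrt{146942885}}{319} + \frac{2432}{319} + 304 \frac{8 \sqrt{146942885}}{319}) = - (\frac{4328}{319} + \frac{4328 \sqrt{146942885}}{319} + \frac{2432}{319} + \frac{2432 \sqrt{146942885}}{319}) = - (\frac{6760}{319} + \frac{6760 \sqrt{146942885}}{319}) = - \frac{6760}{319} - \frac{6760 \sqrt{146942885}}{319}$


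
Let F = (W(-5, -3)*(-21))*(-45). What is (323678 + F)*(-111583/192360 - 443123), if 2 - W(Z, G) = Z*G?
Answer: -26542906355375159/192360 ≈ -1.3799e+11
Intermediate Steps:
W(Z, G) = 2 - G*Z (W(Z, G) = 2 - Z*G = 2 - G*Z)
F = -12285 (F = ((2 - 1*(-3)*(-5))*(-21))*(-45) = ((2 - 15)*(-21))*(-45) = -13*(-21)*(-45) = 273*(-45) = -12285)
(323678 + F)*(-111583/192360 - 443123) = (323678 - 12285)*(-111583/192360 - 443123) = 311393*(-111583*1/192360 - 443123) = 311393*(-111583/192360 - 443123) = 311393*(-85239251863/192360) = -26542906355375159/192360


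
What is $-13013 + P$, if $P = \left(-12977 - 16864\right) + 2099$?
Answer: $-40755$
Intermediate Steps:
$P = -27742$ ($P = -29841 + 2099 = -27742$)
$-13013 + P = -13013 - 27742 = -40755$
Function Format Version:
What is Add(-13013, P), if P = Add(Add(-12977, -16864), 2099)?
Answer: -40755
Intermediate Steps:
P = -27742 (P = Add(-29841, 2099) = -27742)
Add(-13013, P) = Add(-13013, -27742) = -40755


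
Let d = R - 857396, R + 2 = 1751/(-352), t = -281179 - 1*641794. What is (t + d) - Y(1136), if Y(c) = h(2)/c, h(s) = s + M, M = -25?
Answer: -44495155847/24992 ≈ -1.7804e+6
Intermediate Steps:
t = -922973 (t = -281179 - 641794 = -922973)
h(s) = -25 + s (h(s) = s - 25 = -25 + s)
Y(c) = -23/c (Y(c) = (-25 + 2)/c = -23/c)
R = -2455/352 (R = -2 + 1751/(-352) = -2 + 1751*(-1/352) = -2 - 1751/352 = -2455/352 ≈ -6.9744)
d = -301805847/352 (d = -2455/352 - 857396 = -301805847/352 ≈ -8.5740e+5)
(t + d) - Y(1136) = (-922973 - 301805847/352) - (-23)/1136 = -626692343/352 - (-23)/1136 = -626692343/352 - 1*(-23/1136) = -626692343/352 + 23/1136 = -44495155847/24992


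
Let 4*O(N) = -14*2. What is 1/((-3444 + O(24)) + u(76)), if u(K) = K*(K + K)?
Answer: 1/8101 ≈ 0.00012344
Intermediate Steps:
O(N) = -7 (O(N) = (-14*2)/4 = (¼)*(-28) = -7)
u(K) = 2*K² (u(K) = K*(2*K) = 2*K²)
1/((-3444 + O(24)) + u(76)) = 1/((-3444 - 7) + 2*76²) = 1/(-3451 + 2*5776) = 1/(-3451 + 11552) = 1/8101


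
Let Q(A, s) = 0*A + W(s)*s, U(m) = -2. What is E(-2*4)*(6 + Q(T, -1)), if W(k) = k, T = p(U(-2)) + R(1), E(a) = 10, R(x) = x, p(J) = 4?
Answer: 70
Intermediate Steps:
T = 5 (T = 4 + 1 = 5)
Q(A, s) = s² (Q(A, s) = 0*A + s*s = 0 + s² = s²)
E(-2*4)*(6 + Q(T, -1)) = 10*(6 + (-1)²) = 10*(6 + 1) = 10*7 = 70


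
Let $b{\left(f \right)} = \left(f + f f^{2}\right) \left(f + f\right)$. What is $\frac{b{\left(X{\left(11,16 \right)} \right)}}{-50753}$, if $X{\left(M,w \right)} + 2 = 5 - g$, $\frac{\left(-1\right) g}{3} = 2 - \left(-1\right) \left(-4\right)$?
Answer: $- \frac{180}{50753} \approx -0.0035466$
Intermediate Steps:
$g = 6$ ($g = - 3 \left(2 - \left(-1\right) \left(-4\right)\right) = - 3 \left(2 - 4\right) = \left(-3\right) \left(-2\right) = 6$)
$X{\left(M,w \right)} = -3$ ($X{\left(M,w \right)} = -2 + \left(5 - 6\right) = -2 - 1 = -3$)
$b{\left(f \right)} = 2 f \left(f + f^{3}\right)$ ($b{\left(f \right)} = \left(f + f^{3}\right) 2 f = 2 f \left(f + f^{3}\right)$)
$\frac{b{\left(X{\left(11,16 \right)} \right)}}{-50753} = \frac{2 \left(-3\right)^{2} \left(1 + \left(-3\right)^{2}\right)}{-50753} = 2 \cdot 9 \left(1 + 9\right) \left(- \frac{1}{50753}\right) = 2 \cdot 9 \cdot 10 \left(- \frac{1}{50753}\right) = 180 \left(- \frac{1}{50753}\right) = - \frac{180}{50753}$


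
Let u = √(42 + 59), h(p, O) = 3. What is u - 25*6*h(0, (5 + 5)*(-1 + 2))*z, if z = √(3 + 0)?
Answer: √101 - 450*√3 ≈ -769.37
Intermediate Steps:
z = √3 ≈ 1.7320
u = √101 ≈ 10.050
u - 25*6*h(0, (5 + 5)*(-1 + 2))*z = √101 - 25*6*3*√3 = √101 - 450*√3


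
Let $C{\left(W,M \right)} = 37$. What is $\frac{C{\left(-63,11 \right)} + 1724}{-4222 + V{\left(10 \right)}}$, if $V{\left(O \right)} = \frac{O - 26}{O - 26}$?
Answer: $- \frac{587}{1407} \approx -0.4172$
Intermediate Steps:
$V{\left(O \right)} = 1$ ($V{\left(O \right)} = \frac{-26 + O}{-26 + O} = 1$)
$\frac{C{\left(-63,11 \right)} + 1724}{-4222 + V{\left(10 \right)}} = \frac{37 + 1724}{-4222 + 1} = \frac{1761}{-4221} = 1761 \left(- \frac{1}{4221}\right) = - \frac{587}{1407}$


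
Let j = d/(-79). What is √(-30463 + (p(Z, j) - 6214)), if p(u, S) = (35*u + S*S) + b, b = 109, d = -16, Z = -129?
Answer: I*√256398747/79 ≈ 202.69*I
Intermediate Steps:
j = 16/79 (j = -16/(-79) = -16*(-1/79) = 16/79 ≈ 0.20253)
p(u, S) = 109 + S² + 35*u (p(u, S) = (35*u + S*S) + 109 = (35*u + S²) + 109 = (S² + 35*u) + 109 = 109 + S² + 35*u)
√(-30463 + (p(Z, j) - 6214)) = √(-30463 + ((109 + (16/79)² + 35*(-129)) - 6214)) = √(-30463 + ((109 + 256/6241 - 4515) - 6214)) = √(-30463 + (-27497590/6241 - 6214)) = √(-30463 - 66279164/6241) = √(-256398747/6241) = I*√256398747/79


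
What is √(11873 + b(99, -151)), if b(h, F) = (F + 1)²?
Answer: √34373 ≈ 185.40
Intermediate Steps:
b(h, F) = (1 + F)²
√(11873 + b(99, -151)) = √(11873 + (1 - 151)²) = √(11873 + (-150)²) = √(11873 + 22500) = √34373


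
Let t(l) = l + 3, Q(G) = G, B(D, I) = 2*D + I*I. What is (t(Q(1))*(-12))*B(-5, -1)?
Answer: 432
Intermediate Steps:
B(D, I) = I**2 + 2*D (B(D, I) = 2*D + I**2 = I**2 + 2*D)
t(l) = 3 + l
(t(Q(1))*(-12))*B(-5, -1) = ((3 + 1)*(-12))*((-1)**2 + 2*(-5)) = (4*(-12))*(1 - 10) = -48*(-9) = 432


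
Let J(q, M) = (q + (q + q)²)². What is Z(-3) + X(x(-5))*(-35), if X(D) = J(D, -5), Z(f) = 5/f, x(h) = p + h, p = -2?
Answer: -3750710/3 ≈ -1.2502e+6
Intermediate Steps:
x(h) = -2 + h
J(q, M) = (q + 4*q²)² (J(q, M) = (q + (2*q)²)² = (q + 4*q²)²)
X(D) = D²*(1 + 4*D)²
Z(-3) + X(x(-5))*(-35) = 5/(-3) + ((-2 - 5)²*(1 + 4*(-2 - 5))²)*(-35) = 5*(-⅓) + ((-7)²*(1 + 4*(-7))²)*(-35) = -5/3 + (49*(1 - 28)²)*(-35) = -5/3 + (49*(-27)²)*(-35) = -5/3 + (49*729)*(-35) = -5/3 + 35721*(-35) = -5/3 - 1250235 = -3750710/3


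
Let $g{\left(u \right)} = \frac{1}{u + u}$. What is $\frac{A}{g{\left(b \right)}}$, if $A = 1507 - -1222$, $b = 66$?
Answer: $360228$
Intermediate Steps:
$A = 2729$ ($A = 1507 + 1222 = 2729$)
$g{\left(u \right)} = \frac{1}{2 u}$
$\frac{A}{g{\left(b \right)}} = \frac{2729}{\frac{1}{2} \cdot \frac{1}{66}} = 2729 \frac{1}{\frac{1}{132}} = 2729 \cdot 132 = 360228$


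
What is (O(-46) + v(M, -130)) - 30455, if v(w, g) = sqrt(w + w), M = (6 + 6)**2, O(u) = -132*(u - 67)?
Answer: -15539 + 12*sqrt(2) ≈ -15522.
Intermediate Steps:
O(u) = 8844 - 132*u (O(u) = -132*(-67 + u) = 8844 - 132*u)
M = 144 (M = 12**2 = 144)
v(w, g) = sqrt(2)*sqrt(w) (v(w, g) = sqrt(2*w) = sqrt(2)*sqrt(w))
(O(-46) + v(M, -130)) - 30455 = ((8844 - 132*(-46)) + sqrt(2)*sqrt(144)) - 30455 = ((8844 + 6072) + sqrt(2)*12) - 30455 = (14916 + 12*sqrt(2)) - 30455 = -15539 + 12*sqrt(2)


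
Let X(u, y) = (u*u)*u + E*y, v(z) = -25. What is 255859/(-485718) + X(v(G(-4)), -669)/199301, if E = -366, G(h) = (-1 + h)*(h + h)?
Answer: 60347696863/96804083118 ≈ 0.62340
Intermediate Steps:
G(h) = 2*h*(-1 + h) (G(h) = (-1 + h)*(2*h) = 2*h*(-1 + h))
X(u, y) = u³ - 366*y (X(u, y) = (u*u)*u - 366*y = u²*u - 366*y = u³ - 366*y)
255859/(-485718) + X(v(G(-4)), -669)/199301 = 255859/(-485718) + ((-25)³ - 366*(-669))/199301 = 255859*(-1/485718) + (-15625 + 244854)*(1/199301) = -255859/485718 + 229229*(1/199301) = -255859/485718 + 229229/199301 = 60347696863/96804083118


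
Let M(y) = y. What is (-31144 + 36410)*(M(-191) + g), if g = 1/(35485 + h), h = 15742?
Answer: -51524418696/51227 ≈ -1.0058e+6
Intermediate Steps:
g = 1/51227 (g = 1/(35485 + 15742) = 1/51227 ≈ 1.9521e-5)
(-31144 + 36410)*(M(-191) + g) = (-31144 + 36410)*(-191 + 1/51227) = 5266*(-9784356/51227) = -51524418696/51227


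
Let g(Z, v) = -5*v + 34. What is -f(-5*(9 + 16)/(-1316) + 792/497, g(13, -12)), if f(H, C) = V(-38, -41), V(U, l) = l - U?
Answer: 3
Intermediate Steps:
g(Z, v) = 34 - 5*v
f(H, C) = -3 (f(H, C) = -41 - 1*(-38) = -41 + 38 = -3)
-f(-5*(9 + 16)/(-1316) + 792/497, g(13, -12)) = -1*(-3) = 3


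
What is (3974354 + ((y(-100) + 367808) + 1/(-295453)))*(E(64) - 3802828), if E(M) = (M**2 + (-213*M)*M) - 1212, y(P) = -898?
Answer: -5992994410618407672/295453 ≈ -2.0284e+13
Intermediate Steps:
E(M) = -1212 - 212*M**2 (E(M) = (M**2 - 213*M**2) - 1212 = -212*M**2 - 1212 = -1212 - 212*M**2)
(3974354 + ((y(-100) + 367808) + 1/(-295453)))*(E(64) - 3802828) = (3974354 + ((-898 + 367808) + 1/(-295453)))*((-1212 - 212*64**2) - 3802828) = (3974354 + (366910 - 1/295453))*((-1212 - 212*4096) - 3802828) = (3974354 + 108404660229/295453)*((-1212 - 868352) - 3802828) = 1282639472591*(-869564 - 3802828)/295453 = (1282639472591/295453)*(-4672392) = -5992994410618407672/295453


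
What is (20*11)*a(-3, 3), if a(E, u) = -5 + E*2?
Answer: -2420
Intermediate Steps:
a(E, u) = -5 + 2*E
(20*11)*a(-3, 3) = (20*11)*(-5 + 2*(-3)) = 220*(-5 - 6) = 220*(-11) = -2420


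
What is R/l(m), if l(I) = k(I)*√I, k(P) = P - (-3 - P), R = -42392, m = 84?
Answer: -3028*√21/513 ≈ -27.049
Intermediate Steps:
k(P) = 3 + 2*P (k(P) = P + (3 + P) = 3 + 2*P)
l(I) = √I*(3 + 2*I) (l(I) = (3 + 2*I)*√I = √I*(3 + 2*I))
R/l(m) = -42392*√21/(42*(3 + 2*84)) = -42392*√21/(42*(3 + 168)) = -42392*√21/7182 = -3028*√21/513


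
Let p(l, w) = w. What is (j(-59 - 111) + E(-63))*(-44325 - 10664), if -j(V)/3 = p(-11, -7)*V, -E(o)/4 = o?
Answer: 182453502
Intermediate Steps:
E(o) = -4*o
j(V) = 21*V (j(V) = -(-21)*V = 21*V)
(j(-59 - 111) + E(-63))*(-44325 - 10664) = (21*(-59 - 111) - 4*(-63))*(-44325 - 10664) = (21*(-170) + 252)*(-54989) = (-3570 + 252)*(-54989) = -3318*(-54989) = 182453502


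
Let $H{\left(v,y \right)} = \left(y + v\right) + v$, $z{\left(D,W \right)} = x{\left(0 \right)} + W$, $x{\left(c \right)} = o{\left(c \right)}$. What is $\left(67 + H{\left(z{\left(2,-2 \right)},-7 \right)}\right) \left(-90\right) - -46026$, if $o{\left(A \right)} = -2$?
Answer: $41346$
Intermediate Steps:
$x{\left(c \right)} = -2$
$z{\left(D,W \right)} = -2 + W$
$H{\left(v,y \right)} = y + 2 v$ ($H{\left(v,y \right)} = \left(v + y\right) + v = y + 2 v$)
$\left(67 + H{\left(z{\left(2,-2 \right)},-7 \right)}\right) \left(-90\right) - -46026 = \left(67 + \left(-7 + 2 \left(-2 - 2\right)\right)\right) \left(-90\right) - -46026 = \left(67 + \left(-7 + 2 \left(-4\right)\right)\right) \left(-90\right) + 46026 = \left(67 - 15\right) \left(-90\right) + 46026 = 52 \left(-90\right) + 46026 = -4680 + 46026 = 41346$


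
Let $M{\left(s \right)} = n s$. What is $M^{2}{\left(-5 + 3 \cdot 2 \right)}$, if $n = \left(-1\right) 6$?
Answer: $36$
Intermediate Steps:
$n = -6$
$M{\left(s \right)} = - 6 s$
$M^{2}{\left(-5 + 3 \cdot 2 \right)} = \left(- 6 \left(-5 + 3 \cdot 2\right)\right)^{2} = \left(- 6 \left(-5 + 6\right)\right)^{2} = \left(\left(-6\right) 1\right)^{2} = \left(-6\right)^{2} = 36$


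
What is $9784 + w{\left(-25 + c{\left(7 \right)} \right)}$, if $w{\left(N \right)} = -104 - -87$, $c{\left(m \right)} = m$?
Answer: $9767$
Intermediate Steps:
$w{\left(N \right)} = -17$ ($w{\left(N \right)} = -104 + 87 = -17$)
$9784 + w{\left(-25 + c{\left(7 \right)} \right)} = 9784 - 17 = 9767$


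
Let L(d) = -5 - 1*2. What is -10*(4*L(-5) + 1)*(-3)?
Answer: -810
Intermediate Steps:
L(d) = -7 (L(d) = -5 - 2 = -7)
-10*(4*L(-5) + 1)*(-3) = -10*(4*(-7) + 1)*(-3) = -10*(-28 + 1)*(-3) = -10*(-27)*(-3) = 270*(-3) = -810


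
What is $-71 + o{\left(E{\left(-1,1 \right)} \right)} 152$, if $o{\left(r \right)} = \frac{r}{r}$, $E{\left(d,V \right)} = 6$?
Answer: $81$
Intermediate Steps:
$o{\left(r \right)} = 1$
$-71 + o{\left(E{\left(-1,1 \right)} \right)} 152 = -71 + 1 \cdot 152 = -71 + 152 = 81$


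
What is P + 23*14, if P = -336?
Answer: -14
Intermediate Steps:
P + 23*14 = -336 + 23*14 = -336 + 322 = -14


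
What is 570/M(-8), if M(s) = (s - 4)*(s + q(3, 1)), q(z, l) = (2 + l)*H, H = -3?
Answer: 95/34 ≈ 2.7941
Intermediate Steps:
q(z, l) = -6 - 3*l (q(z, l) = (2 + l)*(-3) = -6 - 3*l)
M(s) = (-9 + s)*(-4 + s) (M(s) = (s - 4)*(s + (-6 - 3*1)) = (-4 + s)*(s + (-6 - 3)) = (-4 + s)*(s - 9) = (-4 + s)*(-9 + s) = (-9 + s)*(-4 + s))
570/M(-8) = 570/(36 + (-8)**2 - 13*(-8)) = 570/(36 + 64 + 104) = 570/204 = 570*(1/204) = 95/34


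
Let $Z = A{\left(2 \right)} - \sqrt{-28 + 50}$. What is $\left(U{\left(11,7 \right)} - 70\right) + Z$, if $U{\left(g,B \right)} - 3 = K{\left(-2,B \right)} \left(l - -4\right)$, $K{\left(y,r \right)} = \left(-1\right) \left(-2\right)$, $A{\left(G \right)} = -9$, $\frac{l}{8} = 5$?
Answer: $12 - \sqrt{22} \approx 7.3096$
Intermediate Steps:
$l = 40$ ($l = 8 \cdot 5 = 40$)
$K{\left(y,r \right)} = 2$
$U{\left(g,B \right)} = 91$ ($U{\left(g,B \right)} = 3 + 2 \left(40 - -4\right) = 3 + 2 \left(40 + 4\right) = 3 + 2 \cdot 44 = 3 + 88 = 91$)
$Z = -9 - \sqrt{22}$ ($Z = -9 - \sqrt{-28 + 50} = -9 - \sqrt{22} \approx -13.69$)
$\left(U{\left(11,7 \right)} - 70\right) + Z = \left(91 - 70\right) - \left(9 + \sqrt{22}\right) = 21 - \left(9 + \sqrt{22}\right) = 12 - \sqrt{22}$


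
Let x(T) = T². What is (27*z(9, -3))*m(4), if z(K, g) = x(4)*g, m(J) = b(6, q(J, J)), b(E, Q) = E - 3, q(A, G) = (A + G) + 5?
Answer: -3888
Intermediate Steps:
q(A, G) = 5 + A + G
b(E, Q) = -3 + E
m(J) = 3 (m(J) = -3 + 6 = 3)
z(K, g) = 16*g (z(K, g) = 4²*g = 16*g)
(27*z(9, -3))*m(4) = (27*(16*(-3)))*3 = (27*(-48))*3 = -1296*3 = -3888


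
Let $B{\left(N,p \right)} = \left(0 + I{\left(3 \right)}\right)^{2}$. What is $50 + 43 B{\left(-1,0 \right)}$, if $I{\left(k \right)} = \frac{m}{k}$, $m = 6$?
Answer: $222$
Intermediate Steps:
$I{\left(k \right)} = \frac{6}{k}$
$B{\left(N,p \right)} = 4$ ($B{\left(N,p \right)} = \left(0 + \frac{6}{3}\right)^{2} = \left(0 + 6 \cdot \frac{1}{3}\right)^{2} = \left(0 + 2\right)^{2} = 2^{2} = 4$)
$50 + 43 B{\left(-1,0 \right)} = 50 + 43 \cdot 4 = 50 + 172 = 222$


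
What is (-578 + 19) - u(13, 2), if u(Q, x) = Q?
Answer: -572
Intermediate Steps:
(-578 + 19) - u(13, 2) = (-578 + 19) - 1*13 = -559 - 13 = -572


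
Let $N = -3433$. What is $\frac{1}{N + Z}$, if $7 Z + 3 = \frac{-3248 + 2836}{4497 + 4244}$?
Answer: $- \frac{8741}{30011658} \approx -0.00029125$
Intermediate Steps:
$Z = - \frac{3805}{8741}$ ($Z = - \frac{3}{7} + \frac{\left(-3248 + 2836\right) \frac{1}{4497 + 4244}}{7} = - \frac{3}{7} + \frac{\left(-412\right) \frac{1}{8741}}{7} = - \frac{3}{7} + \frac{1}{7} \left(- \frac{412}{8741}\right) = - \frac{3}{7} - \frac{412}{61187} = - \frac{3805}{8741} \approx -0.4353$)
$\frac{1}{N + Z} = \frac{1}{-3433 - \frac{3805}{8741}} = \frac{1}{- \frac{30011658}{8741}} = - \frac{8741}{30011658}$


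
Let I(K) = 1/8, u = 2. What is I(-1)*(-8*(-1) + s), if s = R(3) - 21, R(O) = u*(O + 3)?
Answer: -⅛ ≈ -0.12500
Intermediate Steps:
R(O) = 6 + 2*O (R(O) = 2*(O + 3) = 2*(3 + O) = 6 + 2*O)
I(K) = ⅛
s = -9 (s = (6 + 2*3) - 21 = (6 + 6) - 21 = 12 - 21 = -9)
I(-1)*(-8*(-1) + s) = (-8*(-1) - 9)/8 = (8 - 9)/8 = (⅛)*(-1) = -⅛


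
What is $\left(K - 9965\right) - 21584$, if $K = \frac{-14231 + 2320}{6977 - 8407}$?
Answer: $- \frac{45103159}{1430} \approx -31541.0$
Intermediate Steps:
$K = \frac{11911}{1430}$ ($K = - \frac{11911}{-1430} = \left(-11911\right) \left(- \frac{1}{1430}\right) = \frac{11911}{1430} \approx 8.3294$)
$\left(K - 9965\right) - 21584 = \left(\frac{11911}{1430} - 9965\right) - 21584 = - \frac{14238039}{1430} - 21584 = - \frac{45103159}{1430}$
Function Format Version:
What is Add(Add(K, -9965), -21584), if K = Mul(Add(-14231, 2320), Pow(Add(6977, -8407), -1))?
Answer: Rational(-45103159, 1430) ≈ -31541.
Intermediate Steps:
K = Rational(11911, 1430) (K = Mul(-11911, Pow(-1430, -1)) = Mul(-11911, Rational(-1, 1430)) = Rational(11911, 1430) ≈ 8.3294)
Add(Add(K, -9965), -21584) = Add(Add(Rational(11911, 1430), -9965), -21584) = Add(Rational(-14238039, 1430), -21584) = Rational(-45103159, 1430)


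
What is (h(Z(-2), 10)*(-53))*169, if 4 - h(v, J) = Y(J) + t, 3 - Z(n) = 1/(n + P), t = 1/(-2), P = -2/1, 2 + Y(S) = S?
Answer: 62699/2 ≈ 31350.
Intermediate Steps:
Y(S) = -2 + S
P = -2 (P = -2*1 = -2)
t = -1/2 ≈ -0.50000
Z(n) = 3 - 1/(-2 + n) (Z(n) = 3 - 1/(n - 2) = 3 - 1/(-2 + n))
h(v, J) = 13/2 - J (h(v, J) = 4 - ((-2 + J) - 1/2) = 4 - (-5/2 + J) = 4 + (5/2 - J) = 13/2 - J)
(h(Z(-2), 10)*(-53))*169 = ((13/2 - 1*10)*(-53))*169 = ((13/2 - 10)*(-53))*169 = -7/2*(-53)*169 = (371/2)*169 = 62699/2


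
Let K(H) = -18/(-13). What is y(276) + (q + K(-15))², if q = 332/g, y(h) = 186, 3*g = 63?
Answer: 35896030/74529 ≈ 481.64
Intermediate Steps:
g = 21 (g = (⅓)*63 = 21)
K(H) = 18/13 (K(H) = -18*(-1/13) = 18/13)
q = 332/21 ≈ 15.810
y(276) + (q + K(-15))² = 186 + (332/21 + 18/13)² = 186 + (4694/273)² = 186 + 22033636/74529 = 35896030/74529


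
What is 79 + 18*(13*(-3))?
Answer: -623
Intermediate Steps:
79 + 18*(13*(-3)) = 79 + 18*(-39) = 79 - 702 = -623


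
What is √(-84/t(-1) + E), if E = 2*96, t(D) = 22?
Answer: 3*√2530/11 ≈ 13.718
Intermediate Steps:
E = 192
√(-84/t(-1) + E) = √(-84/22 + 192) = √(-84*1/22 + 192) = √(-42/11 + 192) = √(2070/11) = 3*√2530/11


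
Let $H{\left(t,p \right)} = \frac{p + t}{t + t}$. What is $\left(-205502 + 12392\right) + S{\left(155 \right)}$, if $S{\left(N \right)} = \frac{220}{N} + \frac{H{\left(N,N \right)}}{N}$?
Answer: $- \frac{29931829}{155} \approx -1.9311 \cdot 10^{5}$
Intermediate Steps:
$H{\left(t,p \right)} = \frac{p + t}{2 t}$
$S{\left(N \right)} = \frac{221}{N}$ ($S{\left(N \right)} = \frac{220}{N} + \frac{\frac{1}{2} \frac{1}{N} \left(N + N\right)}{N} = \frac{220}{N} + \frac{\frac{1}{2} \frac{1}{N} 2 N}{N} = \frac{220}{N} + 1 \frac{1}{N} = \frac{220}{N} + \frac{1}{N} = \frac{221}{N}$)
$\left(-205502 + 12392\right) + S{\left(155 \right)} = \left(-205502 + 12392\right) + \frac{221}{155} = -193110 + 221 \cdot \frac{1}{155} = -193110 + \frac{221}{155} = - \frac{29931829}{155}$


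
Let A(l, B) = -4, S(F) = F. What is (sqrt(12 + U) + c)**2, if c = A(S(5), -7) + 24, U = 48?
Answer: 460 + 80*sqrt(15) ≈ 769.84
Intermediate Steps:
c = 20 (c = -4 + 24 = 20)
(sqrt(12 + U) + c)**2 = (sqrt(12 + 48) + 20)**2 = (sqrt(60) + 20)**2 = (2*sqrt(15) + 20)**2 = (20 + 2*sqrt(15))**2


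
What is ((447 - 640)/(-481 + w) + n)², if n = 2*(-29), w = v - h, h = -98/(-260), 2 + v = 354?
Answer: 903282969744/282878761 ≈ 3193.2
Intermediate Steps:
v = 352 (v = -2 + 354 = 352)
h = 49/130 (h = -98*(-1/260) = 49/130 ≈ 0.37692)
w = 45711/130 (w = 352 - 1*49/130 = 352 - 49/130 = 45711/130 ≈ 351.62)
n = -58
((447 - 640)/(-481 + w) + n)² = ((447 - 640)/(-481 + 45711/130) - 58)² = (-193/(-16819/130) - 58)² = (-193*(-130/16819) - 58)² = (25090/16819 - 58)² = (-950412/16819)² = 903282969744/282878761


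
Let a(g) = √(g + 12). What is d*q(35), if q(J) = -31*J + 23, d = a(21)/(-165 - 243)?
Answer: 177*√33/68 ≈ 14.953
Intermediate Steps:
a(g) = √(12 + g)
d = -√33/408 (d = √(12 + 21)/(-165 - 243) = √33/(-408) = √33*(-1/408) = -√33/408 ≈ -0.014080)
q(J) = 23 - 31*J
d*q(35) = (-√33/408)*(23 - 31*35) = (-√33/408)*(23 - 1085) = -√33/408*(-1062) = 177*√33/68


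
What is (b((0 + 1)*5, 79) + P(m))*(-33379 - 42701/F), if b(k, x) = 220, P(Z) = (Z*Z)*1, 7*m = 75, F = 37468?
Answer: -1206913025445/107996 ≈ -1.1176e+7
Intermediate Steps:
m = 75/7 (m = (1/7)*75 = 75/7 ≈ 10.714)
P(Z) = Z**2 (P(Z) = Z**2*1 = Z**2)
(b((0 + 1)*5, 79) + P(m))*(-33379 - 42701/F) = (220 + (75/7)**2)*(-33379 - 42701/37468) = (220 + 5625/49)*(-33379 - 42701*1/37468) = 16405*(-33379 - 42701/37468)/49 = (16405/49)*(-1250687073/37468) = -1206913025445/107996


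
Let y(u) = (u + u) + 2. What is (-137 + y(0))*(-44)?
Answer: 5940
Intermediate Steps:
y(u) = 2 + 2*u (y(u) = 2*u + 2 = 2 + 2*u)
(-137 + y(0))*(-44) = (-137 + (2 + 2*0))*(-44) = (-137 + (2 + 0))*(-44) = (-137 + 2)*(-44) = -135*(-44) = 5940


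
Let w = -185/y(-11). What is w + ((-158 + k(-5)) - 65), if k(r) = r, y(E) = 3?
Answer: -869/3 ≈ -289.67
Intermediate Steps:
w = -185/3 ≈ -61.667
w + ((-158 + k(-5)) - 65) = -185/3 + ((-158 - 5) - 65) = -185/3 + (-163 - 65) = -185/3 - 228 = -869/3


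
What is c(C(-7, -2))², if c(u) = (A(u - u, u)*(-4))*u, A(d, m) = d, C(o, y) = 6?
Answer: 0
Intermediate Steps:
c(u) = 0 (c(u) = ((u - u)*(-4))*u = (0*(-4))*u = 0*u = 0)
c(C(-7, -2))² = 0² = 0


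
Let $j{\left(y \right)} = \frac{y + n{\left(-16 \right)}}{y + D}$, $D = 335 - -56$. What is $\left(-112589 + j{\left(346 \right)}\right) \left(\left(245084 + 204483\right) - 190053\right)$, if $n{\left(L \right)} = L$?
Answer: $- \frac{1957626471562}{67} \approx -2.9218 \cdot 10^{10}$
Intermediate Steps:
$D = 391$ ($D = 335 + 56 = 391$)
$j{\left(y \right)} = \frac{-16 + y}{391 + y}$ ($j{\left(y \right)} = \frac{y - 16}{y + 391} = \frac{-16 + y}{391 + y}$)
$\left(-112589 + j{\left(346 \right)}\right) \left(\left(245084 + 204483\right) - 190053\right) = \left(-112589 + \frac{-16 + 346}{391 + 346}\right) \left(\left(245084 + 204483\right) - 190053\right) = \left(-112589 + \frac{1}{737} \cdot 330\right) \left(449567 - 190053\right) = \left(-112589 + \frac{1}{737} \cdot 330\right) 259514 = \left(-112589 + \frac{30}{67}\right) 259514 = \left(- \frac{7543433}{67}\right) 259514 = - \frac{1957626471562}{67}$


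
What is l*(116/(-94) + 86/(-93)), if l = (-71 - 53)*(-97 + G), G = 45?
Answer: -1962688/141 ≈ -13920.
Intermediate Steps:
l = 6448 (l = (-71 - 53)*(-97 + 45) = -124*(-52) = 6448)
l*(116/(-94) + 86/(-93)) = 6448*(116/(-94) + 86/(-93)) = 6448*(116*(-1/94) + 86*(-1/93)) = 6448*(-58/47 - 86/93) = 6448*(-9436/4371) = -1962688/141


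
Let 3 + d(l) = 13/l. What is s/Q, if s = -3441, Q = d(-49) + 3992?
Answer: -168609/195448 ≈ -0.86268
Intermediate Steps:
d(l) = -3 + 13/l
Q = 195448/49 (Q = (-3 + 13/(-49)) + 3992 = (-3 + 13*(-1/49)) + 3992 = (-3 - 13/49) + 3992 = -160/49 + 3992 = 195448/49 ≈ 3988.7)
s/Q = -3441/195448/49 = -3441*49/195448 = -168609/195448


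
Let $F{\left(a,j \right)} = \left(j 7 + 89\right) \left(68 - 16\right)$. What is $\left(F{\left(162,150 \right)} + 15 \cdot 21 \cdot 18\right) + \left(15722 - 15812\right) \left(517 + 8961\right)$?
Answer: $-788122$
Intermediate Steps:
$F{\left(a,j \right)} = 4628 + 364 j$ ($F{\left(a,j \right)} = \left(7 j + 89\right) 52 = \left(89 + 7 j\right) 52 = 4628 + 364 j$)
$\left(F{\left(162,150 \right)} + 15 \cdot 21 \cdot 18\right) + \left(15722 - 15812\right) \left(517 + 8961\right) = \left(\left(4628 + 364 \cdot 150\right) + 15 \cdot 21 \cdot 18\right) + \left(15722 - 15812\right) \left(517 + 8961\right) = \left(\left(4628 + 54600\right) + 315 \cdot 18\right) - 853020 = \left(59228 + 5670\right) - 853020 = 64898 - 853020 = -788122$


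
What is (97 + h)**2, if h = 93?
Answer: 36100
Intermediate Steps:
(97 + h)**2 = (97 + 93)**2 = 190**2 = 36100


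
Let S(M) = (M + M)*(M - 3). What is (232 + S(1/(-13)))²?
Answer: 1543546944/28561 ≈ 54044.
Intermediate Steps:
S(M) = 2*M*(-3 + M) (S(M) = (2*M)*(-3 + M) = 2*M*(-3 + M))
(232 + S(1/(-13)))² = (232 + 2*(-3 + 1/(-13))/(-13))² = (232 + 2*(-1/13)*(-3 - 1/13))² = (232 + 2*(-1/13)*(-40/13))² = (232 + 80/169)² = (39288/169)² = 1543546944/28561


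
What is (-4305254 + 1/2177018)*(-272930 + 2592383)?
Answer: -21739341029312163663/2177018 ≈ -9.9858e+12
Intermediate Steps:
(-4305254 + 1/2177018)*(-272930 + 2592383) = (-4305254 + 1/2177018)*2319453 = -9372615452571/2177018*2319453 = -21739341029312163663/2177018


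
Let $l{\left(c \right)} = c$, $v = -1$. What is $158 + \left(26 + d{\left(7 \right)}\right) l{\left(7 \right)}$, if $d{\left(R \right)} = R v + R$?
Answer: $340$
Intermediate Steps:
$d{\left(R \right)} = 0$ ($d{\left(R \right)} = R \left(-1\right) + R = - R + R = 0$)
$158 + \left(26 + d{\left(7 \right)}\right) l{\left(7 \right)} = 158 + \left(26 + 0\right) 7 = 158 + 26 \cdot 7 = 158 + 182 = 340$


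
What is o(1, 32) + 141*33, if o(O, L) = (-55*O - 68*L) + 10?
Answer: 2432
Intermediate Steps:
o(O, L) = 10 - 68*L - 55*O (o(O, L) = (-68*L - 55*O) + 10 = 10 - 68*L - 55*O)
o(1, 32) + 141*33 = (10 - 68*32 - 55*1) + 141*33 = (10 - 2176 - 55) + 4653 = -2221 + 4653 = 2432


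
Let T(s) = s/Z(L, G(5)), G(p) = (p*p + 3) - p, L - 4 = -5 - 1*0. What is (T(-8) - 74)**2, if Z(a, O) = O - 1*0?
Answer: 2924100/529 ≈ 5527.6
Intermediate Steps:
L = -1 (L = 4 + (-5 - 1*0) = 4 + (-5 + 0) = 4 - 5 = -1)
G(p) = 3 + p**2 - p (G(p) = (p**2 + 3) - p = (3 + p**2) - p = 3 + p**2 - p)
Z(a, O) = O (Z(a, O) = O + 0 = O)
T(s) = s/23 (T(s) = s/(3 + 5**2 - 1*5) = s/(3 + 25 - 5) = s/23)
(T(-8) - 74)**2 = ((1/23)*(-8) - 74)**2 = (-8/23 - 74)**2 = (-1710/23)**2 = 2924100/529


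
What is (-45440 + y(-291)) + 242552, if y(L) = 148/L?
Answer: 57359444/291 ≈ 1.9711e+5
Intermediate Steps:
(-45440 + y(-291)) + 242552 = (-45440 + 148/(-291)) + 242552 = (-45440 + 148*(-1/291)) + 242552 = (-45440 - 148/291) + 242552 = -13223188/291 + 242552 = 57359444/291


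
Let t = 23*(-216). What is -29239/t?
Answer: 29239/4968 ≈ 5.8855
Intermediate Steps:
t = -4968
-29239/t = -29239/(-4968) = -29239*(-1/4968) = 29239/4968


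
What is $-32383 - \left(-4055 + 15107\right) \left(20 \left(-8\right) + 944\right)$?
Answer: $-8697151$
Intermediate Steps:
$-32383 - \left(-4055 + 15107\right) \left(20 \left(-8\right) + 944\right) = -32383 - 11052 \left(-160 + 944\right) = -32383 - 11052 \cdot 784 = -32383 - 8664768 = -8697151$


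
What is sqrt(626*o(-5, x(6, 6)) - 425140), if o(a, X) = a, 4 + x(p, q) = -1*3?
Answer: I*sqrt(428270) ≈ 654.42*I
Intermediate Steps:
x(p, q) = -7 (x(p, q) = -4 - 1*3 = -4 - 3 = -7)
sqrt(626*o(-5, x(6, 6)) - 425140) = sqrt(626*(-5) - 425140) = sqrt(-3130 - 425140) = sqrt(-428270) = I*sqrt(428270)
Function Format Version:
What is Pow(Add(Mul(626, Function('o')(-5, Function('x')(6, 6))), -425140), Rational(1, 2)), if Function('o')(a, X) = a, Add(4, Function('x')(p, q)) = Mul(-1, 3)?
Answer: Mul(I, Pow(428270, Rational(1, 2))) ≈ Mul(654.42, I)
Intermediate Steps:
Function('x')(p, q) = -7 (Function('x')(p, q) = Add(-4, Mul(-1, 3)) = Add(-4, -3) = -7)
Pow(Add(Mul(626, Function('o')(-5, Function('x')(6, 6))), -425140), Rational(1, 2)) = Pow(Add(Mul(626, -5), -425140), Rational(1, 2)) = Pow(Add(-3130, -425140), Rational(1, 2)) = Pow(-428270, Rational(1, 2)) = Mul(I, Pow(428270, Rational(1, 2)))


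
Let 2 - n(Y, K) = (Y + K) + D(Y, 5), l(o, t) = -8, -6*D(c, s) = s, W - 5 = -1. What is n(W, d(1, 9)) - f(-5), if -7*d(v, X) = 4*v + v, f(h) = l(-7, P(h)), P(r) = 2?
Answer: 317/42 ≈ 7.5476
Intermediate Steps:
W = 4 (W = 5 - 1 = 4)
D(c, s) = -s/6
f(h) = -8
d(v, X) = -5*v/7 (d(v, X) = -(4*v + v)/7 = -5*v/7)
n(Y, K) = 17/6 - K - Y (n(Y, K) = 2 - ((Y + K) - ⅙*5) = 2 - ((K + Y) - ⅚) = 2 - (-⅚ + K + Y) = 2 + (⅚ - K - Y) = 17/6 - K - Y)
n(W, d(1, 9)) - f(-5) = (17/6 - (-5)/7 - 1*4) - 1*(-8) = (17/6 - 1*(-5/7) - 4) + 8 = (17/6 + 5/7 - 4) + 8 = -19/42 + 8 = 317/42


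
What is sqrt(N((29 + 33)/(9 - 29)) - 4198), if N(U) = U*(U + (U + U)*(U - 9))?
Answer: I*sqrt(2763095)/25 ≈ 66.49*I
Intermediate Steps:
N(U) = U*(U + 2*U*(-9 + U)) (N(U) = U*(U + (2*U)*(-9 + U)) = U*(U + 2*U*(-9 + U)))
sqrt(N((29 + 33)/(9 - 29)) - 4198) = sqrt(((29 + 33)/(9 - 29))**2*(-17 + 2*((29 + 33)/(9 - 29))) - 4198) = sqrt((62/(-20))**2*(-17 + 2*(62/(-20))) - 4198) = sqrt((62*(-1/20))**2*(-17 + 2*(62*(-1/20))) - 4198) = sqrt((-31/10)**2*(-17 + 2*(-31/10)) - 4198) = sqrt(961*(-17 - 31/5)/100 - 4198) = sqrt((961/100)*(-116/5) - 4198) = sqrt(-27869/125 - 4198) = sqrt(-552619/125) = I*sqrt(2763095)/25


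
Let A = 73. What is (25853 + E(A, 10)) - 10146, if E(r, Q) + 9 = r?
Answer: 15771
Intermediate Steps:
E(r, Q) = -9 + r
(25853 + E(A, 10)) - 10146 = (25853 + (-9 + 73)) - 10146 = (25853 + 64) - 10146 = 25917 - 10146 = 15771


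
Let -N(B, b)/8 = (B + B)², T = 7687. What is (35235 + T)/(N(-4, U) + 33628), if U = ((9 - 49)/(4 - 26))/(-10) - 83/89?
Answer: 21461/16558 ≈ 1.2961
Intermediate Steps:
U = -1091/979 (U = -40/(-22)*(-⅒) - 83*1/89 = -40*(-1/22)*(-⅒) - 83/89 = (20/11)*(-⅒) - 83/89 = -2/11 - 83/89 = -1091/979 ≈ -1.1144)
N(B, b) = -32*B² (N(B, b) = -8*(B + B)² = -8*4*B² = -32*B²)
(35235 + T)/(N(-4, U) + 33628) = (35235 + 7687)/(-32*(-4)² + 33628) = 42922/(-32*16 + 33628) = 42922/(-512 + 33628) = 42922/33116 = 42922*(1/33116) = 21461/16558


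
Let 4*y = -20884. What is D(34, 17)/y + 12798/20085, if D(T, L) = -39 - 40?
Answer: 22801691/34954595 ≈ 0.65232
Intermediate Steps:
y = -5221 (y = (¼)*(-20884) = -5221)
D(T, L) = -79
D(34, 17)/y + 12798/20085 = -79/(-5221) + 12798/20085 = -79*(-1/5221) + 12798*(1/20085) = 79/5221 + 4266/6695 = 22801691/34954595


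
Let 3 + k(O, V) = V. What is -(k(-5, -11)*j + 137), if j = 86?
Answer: 1067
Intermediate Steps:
k(O, V) = -3 + V
-(k(-5, -11)*j + 137) = -((-3 - 11)*86 + 137) = -(-14*86 + 137) = -(-1204 + 137) = -1*(-1067) = 1067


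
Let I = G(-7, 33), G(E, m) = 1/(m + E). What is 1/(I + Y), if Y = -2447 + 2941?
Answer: 26/12845 ≈ 0.0020241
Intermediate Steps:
G(E, m) = 1/(E + m)
I = 1/26 (I = 1/(-7 + 33) = 1/26 ≈ 0.038462)
Y = 494
1/(I + Y) = 1/(1/26 + 494) = 1/(12845/26) = 26/12845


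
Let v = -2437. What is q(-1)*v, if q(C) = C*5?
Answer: 12185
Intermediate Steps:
q(C) = 5*C
q(-1)*v = (5*(-1))*(-2437) = -5*(-2437) = 12185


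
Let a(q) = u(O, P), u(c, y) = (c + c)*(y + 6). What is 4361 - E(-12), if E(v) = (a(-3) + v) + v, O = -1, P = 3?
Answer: 4403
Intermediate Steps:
u(c, y) = 2*c*(6 + y) (u(c, y) = (2*c)*(6 + y) = 2*c*(6 + y))
a(q) = -18 (a(q) = 2*(-1)*(6 + 3) = 2*(-1)*9 = -18)
E(v) = -18 + 2*v (E(v) = (-18 + v) + v = -18 + 2*v)
4361 - E(-12) = 4361 - (-18 + 2*(-12)) = 4361 - (-18 - 24) = 4361 - 1*(-42) = 4361 + 42 = 4403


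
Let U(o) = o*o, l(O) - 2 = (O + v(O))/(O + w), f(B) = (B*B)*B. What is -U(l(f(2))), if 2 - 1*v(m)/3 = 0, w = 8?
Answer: -529/64 ≈ -8.2656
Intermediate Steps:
f(B) = B³ (f(B) = B²*B = B³)
v(m) = 6 (v(m) = 6 - 3*0 = 6 + 0 = 6)
l(O) = 2 + (6 + O)/(8 + O) (l(O) = 2 + (O + 6)/(O + 8) = 2 + (6 + O)/(8 + O))
U(o) = o²
-U(l(f(2))) = -((22 + 3*2³)/(8 + 2³))² = -((22 + 3*8)/(8 + 8))² = -((22 + 24)/16)² = -((1/16)*46)² = -(23/8)² = -1*529/64 = -529/64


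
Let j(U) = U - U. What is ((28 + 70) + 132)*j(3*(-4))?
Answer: 0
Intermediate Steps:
j(U) = 0
((28 + 70) + 132)*j(3*(-4)) = ((28 + 70) + 132)*0 = (98 + 132)*0 = 230*0 = 0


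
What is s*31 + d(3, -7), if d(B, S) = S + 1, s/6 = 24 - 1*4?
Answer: 3714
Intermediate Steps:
s = 120 (s = 6*(24 - 1*4) = 6*(24 - 4) = 6*20 = 120)
d(B, S) = 1 + S
s*31 + d(3, -7) = 120*31 + (1 - 7) = 3720 - 6 = 3714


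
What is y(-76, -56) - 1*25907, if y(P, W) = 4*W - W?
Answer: -26075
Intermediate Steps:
y(P, W) = 3*W
y(-76, -56) - 1*25907 = 3*(-56) - 1*25907 = -168 - 25907 = -26075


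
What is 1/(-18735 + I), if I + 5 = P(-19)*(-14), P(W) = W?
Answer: -1/18474 ≈ -5.4130e-5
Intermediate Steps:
I = 261 (I = -5 - 19*(-14) = -5 + 266 = 261)
1/(-18735 + I) = 1/(-18735 + 261) = 1/(-18474) = -1/18474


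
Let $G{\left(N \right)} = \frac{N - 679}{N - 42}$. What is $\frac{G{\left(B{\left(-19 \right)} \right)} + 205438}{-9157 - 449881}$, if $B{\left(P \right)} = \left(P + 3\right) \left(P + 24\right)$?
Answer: $- \frac{25064195}{56002636} \approx -0.44755$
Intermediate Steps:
$B{\left(P \right)} = \left(3 + P\right) \left(24 + P\right)$
$G{\left(N \right)} = \frac{-679 + N}{-42 + N}$
$\frac{G{\left(B{\left(-19 \right)} \right)} + 205438}{-9157 - 449881} = \frac{\frac{-679 + \left(72 + \left(-19\right)^{2} + 27 \left(-19\right)\right)}{-42 + \left(72 + \left(-19\right)^{2} + 27 \left(-19\right)\right)} + 205438}{-9157 - 449881} = \frac{\frac{-679 + \left(72 + 361 - 513\right)}{-42 + \left(72 + 361 - 513\right)} + 205438}{-459038} = \left(\frac{-679 - 80}{-42 - 80} + 205438\right) \left(- \frac{1}{459038}\right) = \left(\frac{1}{-122} \left(-759\right) + 205438\right) \left(- \frac{1}{459038}\right) = \left(\left(- \frac{1}{122}\right) \left(-759\right) + 205438\right) \left(- \frac{1}{459038}\right) = \left(\frac{759}{122} + 205438\right) \left(- \frac{1}{459038}\right) = \frac{25064195}{122} \left(- \frac{1}{459038}\right) = - \frac{25064195}{56002636}$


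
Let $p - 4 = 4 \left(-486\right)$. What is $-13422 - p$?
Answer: $-11482$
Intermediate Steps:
$p = -1940$ ($p = 4 + 4 \left(-486\right) = 4 - 1944 = -1940$)
$-13422 - p = -13422 - -1940 = -13422 + 1940 = -11482$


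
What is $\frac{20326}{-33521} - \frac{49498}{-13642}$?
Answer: $\frac{690967583}{228646741} \approx 3.022$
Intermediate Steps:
$\frac{20326}{-33521} - \frac{49498}{-13642} = 20326 \left(- \frac{1}{33521}\right) - - \frac{24749}{6821} = - \frac{20326}{33521} + \frac{24749}{6821} = \frac{690967583}{228646741}$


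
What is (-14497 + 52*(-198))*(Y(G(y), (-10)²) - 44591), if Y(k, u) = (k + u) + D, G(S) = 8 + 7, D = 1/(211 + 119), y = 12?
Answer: 363888819647/330 ≈ 1.1027e+9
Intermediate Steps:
D = 1/330 ≈ 0.0030303
G(S) = 15
Y(k, u) = 1/330 + k + u (Y(k, u) = (k + u) + 1/330 = 1/330 + k + u)
(-14497 + 52*(-198))*(Y(G(y), (-10)²) - 44591) = (-14497 + 52*(-198))*((1/330 + 15 + (-10)²) - 44591) = (-14497 - 10296)*((1/330 + 15 + 100) - 44591) = -24793*(37951/330 - 44591) = -24793*(-14677079/330) = 363888819647/330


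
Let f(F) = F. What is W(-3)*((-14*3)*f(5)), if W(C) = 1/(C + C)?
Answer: 35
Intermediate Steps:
W(C) = 1/(2*C)
W(-3)*((-14*3)*f(5)) = ((½)/(-3))*(-14*3*5) = ((½)*(-⅓))*(-42*5) = -⅙*(-210) = 35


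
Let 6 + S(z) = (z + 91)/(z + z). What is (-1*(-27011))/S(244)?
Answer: -13181368/2593 ≈ -5083.4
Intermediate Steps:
S(z) = -6 + (91 + z)/(2*z) (S(z) = -6 + (z + 91)/(z + z) = -6 + (91 + z)/((2*z)) = -6 + (91 + z)*(1/(2*z)) = -6 + (91 + z)/(2*z))
(-1*(-27011))/S(244) = (-1*(-27011))/(((½)*(91 - 11*244)/244)) = 27011/(((½)*(1/244)*(91 - 2684))) = 27011/(((½)*(1/244)*(-2593))) = 27011/(-2593/488) = 27011*(-488/2593) = -13181368/2593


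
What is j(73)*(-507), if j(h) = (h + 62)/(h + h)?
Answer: -68445/146 ≈ -468.80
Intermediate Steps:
j(h) = (62 + h)/(2*h) (j(h) = (62 + h)/((2*h)) = (62 + h)*(1/(2*h)) = (62 + h)/(2*h))
j(73)*(-507) = ((1/2)*(62 + 73)/73)*(-507) = ((1/2)*(1/73)*135)*(-507) = (135/146)*(-507) = -68445/146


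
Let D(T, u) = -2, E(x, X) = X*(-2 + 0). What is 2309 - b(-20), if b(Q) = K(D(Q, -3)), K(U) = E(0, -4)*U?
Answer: 2325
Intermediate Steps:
E(x, X) = -2*X (E(x, X) = X*(-2) = -2*X)
K(U) = 8*U (K(U) = (-2*(-4))*U = 8*U)
b(Q) = -16 (b(Q) = 8*(-2) = -16)
2309 - b(-20) = 2309 - 1*(-16) = 2309 + 16 = 2325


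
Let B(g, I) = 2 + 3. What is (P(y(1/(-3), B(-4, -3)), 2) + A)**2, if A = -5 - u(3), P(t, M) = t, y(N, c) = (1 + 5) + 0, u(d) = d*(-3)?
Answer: 100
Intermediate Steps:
u(d) = -3*d
B(g, I) = 5
y(N, c) = 6 (y(N, c) = 6 + 0 = 6)
A = 4 (A = -5 - (-3)*3 = -5 - 1*(-9) = -5 + 9 = 4)
(P(y(1/(-3), B(-4, -3)), 2) + A)**2 = (6 + 4)**2 = 10**2 = 100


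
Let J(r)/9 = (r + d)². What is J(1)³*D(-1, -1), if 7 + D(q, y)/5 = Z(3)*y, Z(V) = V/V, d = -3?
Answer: -1866240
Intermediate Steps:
Z(V) = 1
D(q, y) = -35 + 5*y (D(q, y) = -35 + 5*(1*y) = -35 + 5*y)
J(r) = 9*(-3 + r)² (J(r) = 9*(r - 3)² = 9*(-3 + r)²)
J(1)³*D(-1, -1) = (9*(-3 + 1)²)³*(-35 + 5*(-1)) = (9*(-2)²)³*(-35 - 5) = (9*4)³*(-40) = 36³*(-40) = 46656*(-40) = -1866240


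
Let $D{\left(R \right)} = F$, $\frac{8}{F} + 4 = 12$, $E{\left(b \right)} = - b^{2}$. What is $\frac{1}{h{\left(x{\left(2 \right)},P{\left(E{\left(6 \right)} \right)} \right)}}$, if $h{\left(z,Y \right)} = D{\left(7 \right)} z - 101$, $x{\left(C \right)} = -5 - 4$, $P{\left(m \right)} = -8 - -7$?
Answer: $- \frac{1}{110} \approx -0.0090909$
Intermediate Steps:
$P{\left(m \right)} = -1$ ($P{\left(m \right)} = -8 + 7 = -1$)
$F = 1$ ($F = \frac{8}{-4 + 12} = \frac{8}{8} = 8 \cdot \frac{1}{8} = 1$)
$D{\left(R \right)} = 1$
$x{\left(C \right)} = -9$
$h{\left(z,Y \right)} = -101 + z$ ($h{\left(z,Y \right)} = 1 z - 101 = z - 101 = -101 + z$)
$\frac{1}{h{\left(x{\left(2 \right)},P{\left(E{\left(6 \right)} \right)} \right)}} = \frac{1}{-101 - 9} = \frac{1}{-110} = - \frac{1}{110}$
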